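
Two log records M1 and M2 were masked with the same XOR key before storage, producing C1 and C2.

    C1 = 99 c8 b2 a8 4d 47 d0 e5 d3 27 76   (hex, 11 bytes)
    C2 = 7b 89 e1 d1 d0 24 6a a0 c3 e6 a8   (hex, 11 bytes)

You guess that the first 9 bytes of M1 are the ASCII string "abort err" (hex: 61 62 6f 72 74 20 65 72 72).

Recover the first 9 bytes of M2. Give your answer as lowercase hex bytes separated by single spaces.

83 23 3c 0b e9 43 df 37 62

First, C1 ⊕ C2 = (M1 ⊕ K) ⊕ (M2 ⊕ K) = M1 ⊕ M2, so the key drops out. Then M2 = (M1 ⊕ M2) ⊕ M1 over the first 9 bytes.
byte 0: (99 ^ 7b) ^ 61 = e2 ^ 61 = 83
byte 1: (c8 ^ 89) ^ 62 = 41 ^ 62 = 23
byte 2: (b2 ^ e1) ^ 6f = 53 ^ 6f = 3c
byte 3: (a8 ^ d1) ^ 72 = 79 ^ 72 = 0b
byte 4: (4d ^ d0) ^ 74 = 9d ^ 74 = e9
byte 5: (47 ^ 24) ^ 20 = 63 ^ 20 = 43
byte 6: (d0 ^ 6a) ^ 65 = ba ^ 65 = df
byte 7: (e5 ^ a0) ^ 72 = 45 ^ 72 = 37
byte 8: (d3 ^ c3) ^ 72 = 10 ^ 72 = 62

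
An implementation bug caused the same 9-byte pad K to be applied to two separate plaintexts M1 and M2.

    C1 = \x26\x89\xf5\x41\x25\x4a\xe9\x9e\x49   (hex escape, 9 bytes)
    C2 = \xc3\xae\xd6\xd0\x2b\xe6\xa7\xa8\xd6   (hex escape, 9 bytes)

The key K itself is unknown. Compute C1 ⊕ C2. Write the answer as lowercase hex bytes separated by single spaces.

e5 27 23 91 0e ac 4e 36 9f

C1 ⊕ C2 = (M1 ⊕ K) ⊕ (M2 ⊕ K) = M1 ⊕ M2 — the shared key cancels under XOR.
26 ^ c3 = e5
89 ^ ae = 27
f5 ^ d6 = 23
41 ^ d0 = 91
25 ^ 2b = 0e
4a ^ e6 = ac
e9 ^ a7 = 4e
9e ^ a8 = 36
49 ^ d6 = 9f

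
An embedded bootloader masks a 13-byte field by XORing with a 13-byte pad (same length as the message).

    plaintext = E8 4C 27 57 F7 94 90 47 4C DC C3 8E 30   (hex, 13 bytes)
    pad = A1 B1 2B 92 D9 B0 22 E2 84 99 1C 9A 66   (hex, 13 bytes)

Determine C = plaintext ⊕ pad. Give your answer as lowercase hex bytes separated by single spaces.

e8 ⊕ a1 = 49
4c ⊕ b1 = fd
27 ⊕ 2b = 0c
57 ⊕ 92 = c5
f7 ⊕ d9 = 2e
94 ⊕ b0 = 24
90 ⊕ 22 = b2
47 ⊕ e2 = a5
4c ⊕ 84 = c8
dc ⊕ 99 = 45
c3 ⊕ 1c = df
8e ⊕ 9a = 14
30 ⊕ 66 = 56

49 fd 0c c5 2e 24 b2 a5 c8 45 df 14 56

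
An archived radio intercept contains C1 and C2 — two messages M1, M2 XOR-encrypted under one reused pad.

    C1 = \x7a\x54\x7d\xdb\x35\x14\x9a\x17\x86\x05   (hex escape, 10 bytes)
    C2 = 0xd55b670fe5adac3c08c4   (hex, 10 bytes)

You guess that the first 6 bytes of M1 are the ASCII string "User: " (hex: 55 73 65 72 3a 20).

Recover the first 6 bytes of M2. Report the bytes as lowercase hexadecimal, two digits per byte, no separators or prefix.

fa7c7fa6ea99

First, C1 ⊕ C2 = (M1 ⊕ K) ⊕ (M2 ⊕ K) = M1 ⊕ M2, so the key drops out. Then M2 = (M1 ⊕ M2) ⊕ M1 over the first 6 bytes.
byte 0: (7a ⊕ d5) ⊕ 55 = af ⊕ 55 = fa
byte 1: (54 ⊕ 5b) ⊕ 73 = 0f ⊕ 73 = 7c
byte 2: (7d ⊕ 67) ⊕ 65 = 1a ⊕ 65 = 7f
byte 3: (db ⊕ 0f) ⊕ 72 = d4 ⊕ 72 = a6
byte 4: (35 ⊕ e5) ⊕ 3a = d0 ⊕ 3a = ea
byte 5: (14 ⊕ ad) ⊕ 20 = b9 ⊕ 20 = 99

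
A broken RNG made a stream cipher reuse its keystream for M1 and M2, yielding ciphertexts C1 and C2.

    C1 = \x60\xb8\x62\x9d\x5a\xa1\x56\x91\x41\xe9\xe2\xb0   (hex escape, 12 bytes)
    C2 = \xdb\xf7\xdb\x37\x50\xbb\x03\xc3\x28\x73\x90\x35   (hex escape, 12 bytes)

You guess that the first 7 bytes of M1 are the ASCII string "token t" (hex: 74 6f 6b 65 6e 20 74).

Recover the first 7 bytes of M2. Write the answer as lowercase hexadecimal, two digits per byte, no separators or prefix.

First, C1 ⊕ C2 = (M1 ⊕ K) ⊕ (M2 ⊕ K) = M1 ⊕ M2, so the key drops out. Then M2 = (M1 ⊕ M2) ⊕ M1 over the first 7 bytes.
byte 0: (60 xor db) xor 74 = bb xor 74 = cf
byte 1: (b8 xor f7) xor 6f = 4f xor 6f = 20
byte 2: (62 xor db) xor 6b = b9 xor 6b = d2
byte 3: (9d xor 37) xor 65 = aa xor 65 = cf
byte 4: (5a xor 50) xor 6e = 0a xor 6e = 64
byte 5: (a1 xor bb) xor 20 = 1a xor 20 = 3a
byte 6: (56 xor 03) xor 74 = 55 xor 74 = 21

cf20d2cf643a21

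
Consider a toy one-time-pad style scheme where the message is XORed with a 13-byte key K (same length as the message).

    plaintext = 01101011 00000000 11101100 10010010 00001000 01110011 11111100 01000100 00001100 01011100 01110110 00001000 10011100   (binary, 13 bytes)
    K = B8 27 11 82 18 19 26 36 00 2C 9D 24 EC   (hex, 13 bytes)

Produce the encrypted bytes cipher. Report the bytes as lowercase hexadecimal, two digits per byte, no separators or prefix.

d327fd10106ada720c70eb2c70

XOR is its own inverse, so applying the key byte-wise gives the result directly.
6b xor b8 = d3
00 xor 27 = 27
ec xor 11 = fd
92 xor 82 = 10
08 xor 18 = 10
73 xor 19 = 6a
fc xor 26 = da
44 xor 36 = 72
0c xor 00 = 0c
5c xor 2c = 70
76 xor 9d = eb
08 xor 24 = 2c
9c xor ec = 70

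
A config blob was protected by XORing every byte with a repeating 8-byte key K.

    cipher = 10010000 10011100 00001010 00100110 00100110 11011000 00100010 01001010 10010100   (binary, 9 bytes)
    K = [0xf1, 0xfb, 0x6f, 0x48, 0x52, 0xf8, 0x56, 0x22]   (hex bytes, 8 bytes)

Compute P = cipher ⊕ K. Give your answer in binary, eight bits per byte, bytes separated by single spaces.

The 8-byte key repeats, so the effective keystream is f1 fb 6f 48 52 f8 56 22 f1.
byte 0: 10010000 xor 11110001 = 01100001
byte 1: 10011100 xor 11111011 = 01100111
byte 2: 00001010 xor 01101111 = 01100101
byte 3: 00100110 xor 01001000 = 01101110
byte 4: 00100110 xor 01010010 = 01110100
byte 5: 11011000 xor 11111000 = 00100000
byte 6: 00100010 xor 01010110 = 01110100
byte 7: 01001010 xor 00100010 = 01101000
byte 8: 10010100 xor 11110001 = 01100101

01100001 01100111 01100101 01101110 01110100 00100000 01110100 01101000 01100101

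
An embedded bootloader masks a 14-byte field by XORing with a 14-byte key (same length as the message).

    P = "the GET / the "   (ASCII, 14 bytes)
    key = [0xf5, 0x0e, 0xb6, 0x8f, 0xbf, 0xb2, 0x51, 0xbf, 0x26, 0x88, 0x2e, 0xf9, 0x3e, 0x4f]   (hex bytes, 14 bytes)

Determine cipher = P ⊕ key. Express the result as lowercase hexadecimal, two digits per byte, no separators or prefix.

8166d3aff8f7059f09a85a915b6f

byte 0: 74 xor f5 = 81
byte 1: 68 xor 0e = 66
byte 2: 65 xor b6 = d3
byte 3: 20 xor 8f = af
byte 4: 47 xor bf = f8
byte 5: 45 xor b2 = f7
byte 6: 54 xor 51 = 05
byte 7: 20 xor bf = 9f
byte 8: 2f xor 26 = 09
byte 9: 20 xor 88 = a8
byte 10: 74 xor 2e = 5a
byte 11: 68 xor f9 = 91
byte 12: 65 xor 3e = 5b
byte 13: 20 xor 4f = 6f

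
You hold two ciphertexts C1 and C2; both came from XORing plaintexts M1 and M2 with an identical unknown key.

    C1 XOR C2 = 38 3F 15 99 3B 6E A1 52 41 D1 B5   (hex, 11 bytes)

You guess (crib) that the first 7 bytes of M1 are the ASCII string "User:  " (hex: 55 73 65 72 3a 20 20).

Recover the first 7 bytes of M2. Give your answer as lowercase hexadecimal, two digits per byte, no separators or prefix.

6d4c70eb014e81

Since C1 ⊕ C2 = M1 ⊕ M2, XORing with the guessed M1 bytes yields the corresponding M2 bytes: M2 = (C1 ⊕ C2) ⊕ M1.
38 ⊕ 55 = 6d
3f ⊕ 73 = 4c
15 ⊕ 65 = 70
99 ⊕ 72 = eb
3b ⊕ 3a = 01
6e ⊕ 20 = 4e
a1 ⊕ 20 = 81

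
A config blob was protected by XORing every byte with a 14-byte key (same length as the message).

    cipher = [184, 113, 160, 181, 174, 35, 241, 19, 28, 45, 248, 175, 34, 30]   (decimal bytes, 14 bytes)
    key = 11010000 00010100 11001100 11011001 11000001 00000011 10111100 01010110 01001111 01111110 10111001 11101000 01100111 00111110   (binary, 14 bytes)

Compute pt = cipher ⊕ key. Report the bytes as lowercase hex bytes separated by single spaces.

68 65 6c 6c 6f 20 4d 45 53 53 41 47 45 20

XOR is its own inverse, so applying the key byte-wise gives the result directly.
byte 0: 184 XOR 208 = 104
byte 1: 113 XOR  20 = 101
byte 2: 160 XOR 204 = 108
byte 3: 181 XOR 217 = 108
byte 4: 174 XOR 193 = 111
byte 5:  35 XOR   3 =  32
byte 6: 241 XOR 188 =  77
byte 7:  19 XOR  86 =  69
byte 8:  28 XOR  79 =  83
byte 9:  45 XOR 126 =  83
byte 10: 248 XOR 185 =  65
byte 11: 175 XOR 232 =  71
byte 12:  34 XOR 103 =  69
byte 13:  30 XOR  62 =  32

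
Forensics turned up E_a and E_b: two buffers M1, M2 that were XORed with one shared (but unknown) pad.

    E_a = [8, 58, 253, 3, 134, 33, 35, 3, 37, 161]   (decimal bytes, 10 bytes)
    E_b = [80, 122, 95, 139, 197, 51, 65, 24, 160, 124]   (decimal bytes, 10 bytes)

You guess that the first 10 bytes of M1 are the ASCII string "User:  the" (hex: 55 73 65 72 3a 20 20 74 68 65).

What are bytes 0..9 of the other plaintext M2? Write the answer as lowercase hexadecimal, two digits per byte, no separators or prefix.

First, E_a ⊕ E_b = (M1 ⊕ K) ⊕ (M2 ⊕ K) = M1 ⊕ M2, so the key drops out. Then M2 = (M1 ⊕ M2) ⊕ M1 over the first 10 bytes.
byte 0: (08 ^ 50) ^ 55 = 58 ^ 55 = 0d
byte 1: (3a ^ 7a) ^ 73 = 40 ^ 73 = 33
byte 2: (fd ^ 5f) ^ 65 = a2 ^ 65 = c7
byte 3: (03 ^ 8b) ^ 72 = 88 ^ 72 = fa
byte 4: (86 ^ c5) ^ 3a = 43 ^ 3a = 79
byte 5: (21 ^ 33) ^ 20 = 12 ^ 20 = 32
byte 6: (23 ^ 41) ^ 20 = 62 ^ 20 = 42
byte 7: (03 ^ 18) ^ 74 = 1b ^ 74 = 6f
byte 8: (25 ^ a0) ^ 68 = 85 ^ 68 = ed
byte 9: (a1 ^ 7c) ^ 65 = dd ^ 65 = b8

0d33c7fa7932426fedb8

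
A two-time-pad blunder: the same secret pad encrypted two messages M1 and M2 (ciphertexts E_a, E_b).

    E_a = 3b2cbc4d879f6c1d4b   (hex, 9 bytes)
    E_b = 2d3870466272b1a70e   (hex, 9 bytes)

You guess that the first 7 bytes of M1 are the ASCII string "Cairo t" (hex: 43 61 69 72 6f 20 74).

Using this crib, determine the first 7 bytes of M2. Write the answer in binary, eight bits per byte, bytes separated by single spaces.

First, E_a ⊕ E_b = (M1 ⊕ K) ⊕ (M2 ⊕ K) = M1 ⊕ M2, so the key drops out. Then M2 = (M1 ⊕ M2) ⊕ M1 over the first 7 bytes.
byte 0: (3b XOR 2d) XOR 43 = 16 XOR 43 = 55
byte 1: (2c XOR 38) XOR 61 = 14 XOR 61 = 75
byte 2: (bc XOR 70) XOR 69 = cc XOR 69 = a5
byte 3: (4d XOR 46) XOR 72 = 0b XOR 72 = 79
byte 4: (87 XOR 62) XOR 6f = e5 XOR 6f = 8a
byte 5: (9f XOR 72) XOR 20 = ed XOR 20 = cd
byte 6: (6c XOR b1) XOR 74 = dd XOR 74 = a9

01010101 01110101 10100101 01111001 10001010 11001101 10101001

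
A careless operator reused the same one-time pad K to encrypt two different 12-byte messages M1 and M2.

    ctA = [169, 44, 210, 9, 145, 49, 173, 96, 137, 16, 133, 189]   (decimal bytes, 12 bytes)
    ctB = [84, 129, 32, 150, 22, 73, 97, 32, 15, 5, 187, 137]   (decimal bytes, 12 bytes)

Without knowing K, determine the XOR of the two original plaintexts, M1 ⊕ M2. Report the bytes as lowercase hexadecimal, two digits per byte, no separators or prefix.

ctA ⊕ ctB = (M1 ⊕ K) ⊕ (M2 ⊕ K) = M1 ⊕ M2 — the shared key cancels under XOR.
169 XOR  84 = 253
 44 XOR 129 = 173
210 XOR  32 = 242
  9 XOR 150 = 159
145 XOR  22 = 135
 49 XOR  73 = 120
173 XOR  97 = 204
 96 XOR  32 =  64
137 XOR  15 = 134
 16 XOR   5 =  21
133 XOR 187 =  62
189 XOR 137 =  52

fdadf29f8778cc4086153e34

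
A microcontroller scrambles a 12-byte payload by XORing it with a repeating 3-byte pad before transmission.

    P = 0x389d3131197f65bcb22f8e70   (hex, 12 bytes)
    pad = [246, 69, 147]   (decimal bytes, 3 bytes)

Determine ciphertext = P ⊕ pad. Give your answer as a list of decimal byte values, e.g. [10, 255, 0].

[206, 216, 162, 199, 92, 236, 147, 249, 33, 217, 203, 227]

The 3-byte key repeats, so the effective keystream is f6 45 93 f6 45 93 f6 45 93 f6 45 93.
byte 0:  56 ^ 246 = 206
byte 1: 157 ^  69 = 216
byte 2:  49 ^ 147 = 162
byte 3:  49 ^ 246 = 199
byte 4:  25 ^  69 =  92
byte 5: 127 ^ 147 = 236
byte 6: 101 ^ 246 = 147
byte 7: 188 ^  69 = 249
byte 8: 178 ^ 147 =  33
byte 9:  47 ^ 246 = 217
byte 10: 142 ^  69 = 203
byte 11: 112 ^ 147 = 227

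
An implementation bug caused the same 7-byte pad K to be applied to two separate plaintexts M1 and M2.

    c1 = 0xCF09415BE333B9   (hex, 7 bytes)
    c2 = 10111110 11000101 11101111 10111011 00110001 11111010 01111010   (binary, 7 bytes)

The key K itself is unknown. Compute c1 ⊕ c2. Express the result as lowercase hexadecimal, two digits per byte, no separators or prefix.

c1 ⊕ c2 = (M1 ⊕ K) ⊕ (M2 ⊕ K) = M1 ⊕ M2 — the shared key cancels under XOR.
cf ^ be = 71
09 ^ c5 = cc
41 ^ ef = ae
5b ^ bb = e0
e3 ^ 31 = d2
33 ^ fa = c9
b9 ^ 7a = c3

71ccaee0d2c9c3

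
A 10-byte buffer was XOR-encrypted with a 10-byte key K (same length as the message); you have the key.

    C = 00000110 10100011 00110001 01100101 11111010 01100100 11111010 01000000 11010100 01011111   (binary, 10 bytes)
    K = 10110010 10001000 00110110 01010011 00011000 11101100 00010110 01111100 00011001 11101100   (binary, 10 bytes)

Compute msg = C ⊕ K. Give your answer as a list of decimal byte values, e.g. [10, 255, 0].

byte 0: 06 XOR b2 = b4
byte 1: a3 XOR 88 = 2b
byte 2: 31 XOR 36 = 07
byte 3: 65 XOR 53 = 36
byte 4: fa XOR 18 = e2
byte 5: 64 XOR ec = 88
byte 6: fa XOR 16 = ec
byte 7: 40 XOR 7c = 3c
byte 8: d4 XOR 19 = cd
byte 9: 5f XOR ec = b3

[180, 43, 7, 54, 226, 136, 236, 60, 205, 179]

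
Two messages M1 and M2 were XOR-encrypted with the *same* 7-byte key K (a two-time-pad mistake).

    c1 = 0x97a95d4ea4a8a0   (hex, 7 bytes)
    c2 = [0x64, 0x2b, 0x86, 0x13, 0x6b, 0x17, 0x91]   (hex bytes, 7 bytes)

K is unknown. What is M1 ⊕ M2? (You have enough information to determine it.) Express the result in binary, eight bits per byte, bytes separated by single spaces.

c1 ⊕ c2 = (M1 ⊕ K) ⊕ (M2 ⊕ K) = M1 ⊕ M2 — the shared key cancels under XOR.
97 ^ 64 = f3
a9 ^ 2b = 82
5d ^ 86 = db
4e ^ 13 = 5d
a4 ^ 6b = cf
a8 ^ 17 = bf
a0 ^ 91 = 31

11110011 10000010 11011011 01011101 11001111 10111111 00110001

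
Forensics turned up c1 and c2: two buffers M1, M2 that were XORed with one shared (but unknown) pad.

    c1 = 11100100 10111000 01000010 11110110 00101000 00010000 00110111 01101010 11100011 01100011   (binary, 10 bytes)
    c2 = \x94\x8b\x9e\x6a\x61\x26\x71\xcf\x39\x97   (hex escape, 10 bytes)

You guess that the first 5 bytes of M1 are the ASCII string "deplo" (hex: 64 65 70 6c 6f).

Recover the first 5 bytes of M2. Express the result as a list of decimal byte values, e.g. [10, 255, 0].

First, c1 ⊕ c2 = (M1 ⊕ K) ⊕ (M2 ⊕ K) = M1 ⊕ M2, so the key drops out. Then M2 = (M1 ⊕ M2) ⊕ M1 over the first 5 bytes.
byte 0: (e4 ^ 94) ^ 64 = 70 ^ 64 = 14
byte 1: (b8 ^ 8b) ^ 65 = 33 ^ 65 = 56
byte 2: (42 ^ 9e) ^ 70 = dc ^ 70 = ac
byte 3: (f6 ^ 6a) ^ 6c = 9c ^ 6c = f0
byte 4: (28 ^ 61) ^ 6f = 49 ^ 6f = 26

[20, 86, 172, 240, 38]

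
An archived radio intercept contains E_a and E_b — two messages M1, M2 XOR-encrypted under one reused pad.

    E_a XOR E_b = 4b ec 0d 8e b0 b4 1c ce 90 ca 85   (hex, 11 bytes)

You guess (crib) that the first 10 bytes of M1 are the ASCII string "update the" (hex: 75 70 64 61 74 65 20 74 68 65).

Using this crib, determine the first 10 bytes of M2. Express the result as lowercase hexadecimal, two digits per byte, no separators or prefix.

Since E_a ⊕ E_b = M1 ⊕ M2, XORing with the guessed M1 bytes yields the corresponding M2 bytes: M2 = (E_a ⊕ E_b) ⊕ M1.
byte 0: 4b xor 75 = 3e
byte 1: ec xor 70 = 9c
byte 2: 0d xor 64 = 69
byte 3: 8e xor 61 = ef
byte 4: b0 xor 74 = c4
byte 5: b4 xor 65 = d1
byte 6: 1c xor 20 = 3c
byte 7: ce xor 74 = ba
byte 8: 90 xor 68 = f8
byte 9: ca xor 65 = af

3e9c69efc4d13cbaf8af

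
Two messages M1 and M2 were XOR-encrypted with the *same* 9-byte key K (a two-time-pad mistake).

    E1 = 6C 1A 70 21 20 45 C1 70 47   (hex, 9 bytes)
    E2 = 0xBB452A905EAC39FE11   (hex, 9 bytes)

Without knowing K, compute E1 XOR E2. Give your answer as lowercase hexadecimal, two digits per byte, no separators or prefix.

E1 ⊕ E2 = (M1 ⊕ K) ⊕ (M2 ⊕ K) = M1 ⊕ M2 — the shared key cancels under XOR.
01101100 ⊕ 10111011 = 11010111
00011010 ⊕ 01000101 = 01011111
01110000 ⊕ 00101010 = 01011010
00100001 ⊕ 10010000 = 10110001
00100000 ⊕ 01011110 = 01111110
01000101 ⊕ 10101100 = 11101001
11000001 ⊕ 00111001 = 11111000
01110000 ⊕ 11111110 = 10001110
01000111 ⊕ 00010001 = 01010110

d75f5ab17ee9f88e56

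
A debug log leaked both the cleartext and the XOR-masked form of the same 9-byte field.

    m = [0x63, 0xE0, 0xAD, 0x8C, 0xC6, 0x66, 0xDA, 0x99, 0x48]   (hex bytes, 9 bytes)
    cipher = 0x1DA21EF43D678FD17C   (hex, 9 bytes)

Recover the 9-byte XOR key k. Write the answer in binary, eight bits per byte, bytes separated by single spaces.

01111110 01000010 10110011 01111000 11111011 00000001 01010101 01001000 00110100

Since cipher = m ⊕ k, XORing both sides with m gives k = m ⊕ cipher.
byte 0: 63 ^ 1d = 7e
byte 1: e0 ^ a2 = 42
byte 2: ad ^ 1e = b3
byte 3: 8c ^ f4 = 78
byte 4: c6 ^ 3d = fb
byte 5: 66 ^ 67 = 01
byte 6: da ^ 8f = 55
byte 7: 99 ^ d1 = 48
byte 8: 48 ^ 7c = 34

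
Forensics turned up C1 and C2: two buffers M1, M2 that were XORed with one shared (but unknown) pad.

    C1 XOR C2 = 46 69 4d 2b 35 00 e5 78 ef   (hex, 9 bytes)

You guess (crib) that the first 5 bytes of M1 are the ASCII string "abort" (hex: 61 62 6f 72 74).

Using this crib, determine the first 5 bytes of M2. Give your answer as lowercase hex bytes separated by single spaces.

27 0b 22 59 41

Since C1 ⊕ C2 = M1 ⊕ M2, XORing with the guessed M1 bytes yields the corresponding M2 bytes: M2 = (C1 ⊕ C2) ⊕ M1.
46 ^ 61 = 27
69 ^ 62 = 0b
4d ^ 6f = 22
2b ^ 72 = 59
35 ^ 74 = 41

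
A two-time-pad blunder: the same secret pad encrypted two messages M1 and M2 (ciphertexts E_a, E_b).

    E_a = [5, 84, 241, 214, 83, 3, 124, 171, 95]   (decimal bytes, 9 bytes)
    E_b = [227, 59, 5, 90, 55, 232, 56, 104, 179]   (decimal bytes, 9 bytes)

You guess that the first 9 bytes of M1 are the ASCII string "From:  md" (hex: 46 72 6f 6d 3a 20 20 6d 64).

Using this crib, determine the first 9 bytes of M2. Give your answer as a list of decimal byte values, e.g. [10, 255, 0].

[160, 29, 155, 225, 94, 203, 100, 174, 136]

First, E_a ⊕ E_b = (M1 ⊕ K) ⊕ (M2 ⊕ K) = M1 ⊕ M2, so the key drops out. Then M2 = (M1 ⊕ M2) ⊕ M1 over the first 9 bytes.
byte 0: (05 XOR e3) XOR 46 = e6 XOR 46 = a0
byte 1: (54 XOR 3b) XOR 72 = 6f XOR 72 = 1d
byte 2: (f1 XOR 05) XOR 6f = f4 XOR 6f = 9b
byte 3: (d6 XOR 5a) XOR 6d = 8c XOR 6d = e1
byte 4: (53 XOR 37) XOR 3a = 64 XOR 3a = 5e
byte 5: (03 XOR e8) XOR 20 = eb XOR 20 = cb
byte 6: (7c XOR 38) XOR 20 = 44 XOR 20 = 64
byte 7: (ab XOR 68) XOR 6d = c3 XOR 6d = ae
byte 8: (5f XOR b3) XOR 64 = ec XOR 64 = 88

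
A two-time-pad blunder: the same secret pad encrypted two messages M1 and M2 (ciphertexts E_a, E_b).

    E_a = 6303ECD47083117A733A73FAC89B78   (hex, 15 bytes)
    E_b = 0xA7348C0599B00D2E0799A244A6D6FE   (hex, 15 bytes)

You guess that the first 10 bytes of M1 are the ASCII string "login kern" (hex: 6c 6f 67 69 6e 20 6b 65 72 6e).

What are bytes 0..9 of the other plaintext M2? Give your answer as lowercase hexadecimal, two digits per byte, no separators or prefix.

First, E_a ⊕ E_b = (M1 ⊕ K) ⊕ (M2 ⊕ K) = M1 ⊕ M2, so the key drops out. Then M2 = (M1 ⊕ M2) ⊕ M1 over the first 10 bytes.
byte 0: (63 XOR a7) XOR 6c = c4 XOR 6c = a8
byte 1: (03 XOR 34) XOR 6f = 37 XOR 6f = 58
byte 2: (ec XOR 8c) XOR 67 = 60 XOR 67 = 07
byte 3: (d4 XOR 05) XOR 69 = d1 XOR 69 = b8
byte 4: (70 XOR 99) XOR 6e = e9 XOR 6e = 87
byte 5: (83 XOR b0) XOR 20 = 33 XOR 20 = 13
byte 6: (11 XOR 0d) XOR 6b = 1c XOR 6b = 77
byte 7: (7a XOR 2e) XOR 65 = 54 XOR 65 = 31
byte 8: (73 XOR 07) XOR 72 = 74 XOR 72 = 06
byte 9: (3a XOR 99) XOR 6e = a3 XOR 6e = cd

a85807b88713773106cd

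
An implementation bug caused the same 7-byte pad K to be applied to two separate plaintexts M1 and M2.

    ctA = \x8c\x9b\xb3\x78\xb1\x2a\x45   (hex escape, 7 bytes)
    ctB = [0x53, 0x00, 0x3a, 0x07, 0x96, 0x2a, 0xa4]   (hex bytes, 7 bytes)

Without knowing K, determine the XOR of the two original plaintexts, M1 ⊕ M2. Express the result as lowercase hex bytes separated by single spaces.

df 9b 89 7f 27 00 e1

ctA ⊕ ctB = (M1 ⊕ K) ⊕ (M2 ⊕ K) = M1 ⊕ M2 — the shared key cancels under XOR.
8c ^ 53 = df
9b ^ 00 = 9b
b3 ^ 3a = 89
78 ^ 07 = 7f
b1 ^ 96 = 27
2a ^ 2a = 00
45 ^ a4 = e1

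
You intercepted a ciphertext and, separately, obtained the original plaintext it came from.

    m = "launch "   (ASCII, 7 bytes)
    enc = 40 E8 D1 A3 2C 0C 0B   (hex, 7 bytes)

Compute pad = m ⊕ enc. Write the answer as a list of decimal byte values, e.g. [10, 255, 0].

[44, 137, 164, 205, 79, 100, 43]

Since enc = m ⊕ pad, XORing both sides with m gives pad = m ⊕ enc.
byte 0: 108 ⊕  64 =  44
byte 1:  97 ⊕ 232 = 137
byte 2: 117 ⊕ 209 = 164
byte 3: 110 ⊕ 163 = 205
byte 4:  99 ⊕  44 =  79
byte 5: 104 ⊕  12 = 100
byte 6:  32 ⊕  11 =  43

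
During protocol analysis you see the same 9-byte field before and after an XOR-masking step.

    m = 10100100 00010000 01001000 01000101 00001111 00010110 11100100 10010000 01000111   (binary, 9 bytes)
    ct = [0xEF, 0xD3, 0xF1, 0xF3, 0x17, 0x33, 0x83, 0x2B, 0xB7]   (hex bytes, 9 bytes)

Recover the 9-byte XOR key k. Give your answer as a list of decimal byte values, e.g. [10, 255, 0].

[75, 195, 185, 182, 24, 37, 103, 187, 240]

Since ct = m ⊕ k, XORing both sides with m gives k = m ⊕ ct.
10100100 XOR 11101111 = 01001011
00010000 XOR 11010011 = 11000011
01001000 XOR 11110001 = 10111001
01000101 XOR 11110011 = 10110110
00001111 XOR 00010111 = 00011000
00010110 XOR 00110011 = 00100101
11100100 XOR 10000011 = 01100111
10010000 XOR 00101011 = 10111011
01000111 XOR 10110111 = 11110000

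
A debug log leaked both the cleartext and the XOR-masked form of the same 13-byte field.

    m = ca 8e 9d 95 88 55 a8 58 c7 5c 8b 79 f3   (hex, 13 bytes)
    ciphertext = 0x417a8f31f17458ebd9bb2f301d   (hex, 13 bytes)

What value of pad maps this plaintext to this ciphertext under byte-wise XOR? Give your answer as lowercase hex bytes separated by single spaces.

Since ciphertext = m ⊕ pad, XORing both sides with m gives pad = m ⊕ ciphertext.
202 XOR  65 = 139
142 XOR 122 = 244
157 XOR 143 =  18
149 XOR  49 = 164
136 XOR 241 = 121
 85 XOR 116 =  33
168 XOR  88 = 240
 88 XOR 235 = 179
199 XOR 217 =  30
 92 XOR 187 = 231
139 XOR  47 = 164
121 XOR  48 =  73
243 XOR  29 = 238

8b f4 12 a4 79 21 f0 b3 1e e7 a4 49 ee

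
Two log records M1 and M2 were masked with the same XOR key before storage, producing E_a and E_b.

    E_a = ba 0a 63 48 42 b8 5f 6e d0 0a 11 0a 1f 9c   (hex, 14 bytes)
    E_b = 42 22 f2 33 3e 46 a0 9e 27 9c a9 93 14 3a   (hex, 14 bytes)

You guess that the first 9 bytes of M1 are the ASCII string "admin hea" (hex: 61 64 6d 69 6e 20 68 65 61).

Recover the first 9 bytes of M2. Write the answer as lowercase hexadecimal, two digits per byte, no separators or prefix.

994cfc1212de979596

First, E_a ⊕ E_b = (M1 ⊕ K) ⊕ (M2 ⊕ K) = M1 ⊕ M2, so the key drops out. Then M2 = (M1 ⊕ M2) ⊕ M1 over the first 9 bytes.
byte 0: (ba ^ 42) ^ 61 = f8 ^ 61 = 99
byte 1: (0a ^ 22) ^ 64 = 28 ^ 64 = 4c
byte 2: (63 ^ f2) ^ 6d = 91 ^ 6d = fc
byte 3: (48 ^ 33) ^ 69 = 7b ^ 69 = 12
byte 4: (42 ^ 3e) ^ 6e = 7c ^ 6e = 12
byte 5: (b8 ^ 46) ^ 20 = fe ^ 20 = de
byte 6: (5f ^ a0) ^ 68 = ff ^ 68 = 97
byte 7: (6e ^ 9e) ^ 65 = f0 ^ 65 = 95
byte 8: (d0 ^ 27) ^ 61 = f7 ^ 61 = 96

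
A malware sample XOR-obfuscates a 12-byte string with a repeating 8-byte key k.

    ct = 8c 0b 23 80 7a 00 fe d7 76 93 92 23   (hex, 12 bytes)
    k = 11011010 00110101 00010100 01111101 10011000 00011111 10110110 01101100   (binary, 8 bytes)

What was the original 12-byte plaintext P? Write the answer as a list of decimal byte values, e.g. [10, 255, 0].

The 8-byte key repeats, so the effective keystream is da 35 14 7d 98 1f b6 6c da 35 14 7d.
byte 0: 8c xor da = 56
byte 1: 0b xor 35 = 3e
byte 2: 23 xor 14 = 37
byte 3: 80 xor 7d = fd
byte 4: 7a xor 98 = e2
byte 5: 00 xor 1f = 1f
byte 6: fe xor b6 = 48
byte 7: d7 xor 6c = bb
byte 8: 76 xor da = ac
byte 9: 93 xor 35 = a6
byte 10: 92 xor 14 = 86
byte 11: 23 xor 7d = 5e

[86, 62, 55, 253, 226, 31, 72, 187, 172, 166, 134, 94]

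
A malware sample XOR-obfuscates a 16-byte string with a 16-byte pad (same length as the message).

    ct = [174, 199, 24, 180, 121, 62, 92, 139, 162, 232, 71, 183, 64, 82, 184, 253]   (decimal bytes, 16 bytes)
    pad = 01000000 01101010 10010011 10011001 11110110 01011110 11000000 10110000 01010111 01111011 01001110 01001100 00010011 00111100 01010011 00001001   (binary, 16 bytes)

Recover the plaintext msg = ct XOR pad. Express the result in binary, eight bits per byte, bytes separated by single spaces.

XOR is its own inverse, so applying the key byte-wise gives the result directly.
10101110 ^ 01000000 = 11101110
11000111 ^ 01101010 = 10101101
00011000 ^ 10010011 = 10001011
10110100 ^ 10011001 = 00101101
01111001 ^ 11110110 = 10001111
00111110 ^ 01011110 = 01100000
01011100 ^ 11000000 = 10011100
10001011 ^ 10110000 = 00111011
10100010 ^ 01010111 = 11110101
11101000 ^ 01111011 = 10010011
01000111 ^ 01001110 = 00001001
10110111 ^ 01001100 = 11111011
01000000 ^ 00010011 = 01010011
01010010 ^ 00111100 = 01101110
10111000 ^ 01010011 = 11101011
11111101 ^ 00001001 = 11110100

11101110 10101101 10001011 00101101 10001111 01100000 10011100 00111011 11110101 10010011 00001001 11111011 01010011 01101110 11101011 11110100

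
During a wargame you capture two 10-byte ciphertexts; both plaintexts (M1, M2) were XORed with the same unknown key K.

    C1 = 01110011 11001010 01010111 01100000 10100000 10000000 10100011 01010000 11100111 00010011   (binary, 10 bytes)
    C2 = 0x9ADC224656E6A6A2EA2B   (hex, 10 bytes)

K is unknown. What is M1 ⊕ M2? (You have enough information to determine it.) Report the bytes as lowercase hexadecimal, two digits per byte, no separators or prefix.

C1 ⊕ C2 = (M1 ⊕ K) ⊕ (M2 ⊕ K) = M1 ⊕ M2 — the shared key cancels under XOR.
73 ^ 9a = e9
ca ^ dc = 16
57 ^ 22 = 75
60 ^ 46 = 26
a0 ^ 56 = f6
80 ^ e6 = 66
a3 ^ a6 = 05
50 ^ a2 = f2
e7 ^ ea = 0d
13 ^ 2b = 38

e9167526f66605f20d38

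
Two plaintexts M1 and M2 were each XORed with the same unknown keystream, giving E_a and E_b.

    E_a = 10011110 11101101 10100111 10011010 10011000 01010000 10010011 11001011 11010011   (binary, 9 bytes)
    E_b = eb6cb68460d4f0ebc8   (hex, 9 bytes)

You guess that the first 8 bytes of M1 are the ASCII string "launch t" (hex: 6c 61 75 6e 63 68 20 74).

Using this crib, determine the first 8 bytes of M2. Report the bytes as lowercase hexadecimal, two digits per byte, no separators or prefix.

19e064709bec4354

First, E_a ⊕ E_b = (M1 ⊕ K) ⊕ (M2 ⊕ K) = M1 ⊕ M2, so the key drops out. Then M2 = (M1 ⊕ M2) ⊕ M1 over the first 8 bytes.
byte 0: (9e XOR eb) XOR 6c = 75 XOR 6c = 19
byte 1: (ed XOR 6c) XOR 61 = 81 XOR 61 = e0
byte 2: (a7 XOR b6) XOR 75 = 11 XOR 75 = 64
byte 3: (9a XOR 84) XOR 6e = 1e XOR 6e = 70
byte 4: (98 XOR 60) XOR 63 = f8 XOR 63 = 9b
byte 5: (50 XOR d4) XOR 68 = 84 XOR 68 = ec
byte 6: (93 XOR f0) XOR 20 = 63 XOR 20 = 43
byte 7: (cb XOR eb) XOR 74 = 20 XOR 74 = 54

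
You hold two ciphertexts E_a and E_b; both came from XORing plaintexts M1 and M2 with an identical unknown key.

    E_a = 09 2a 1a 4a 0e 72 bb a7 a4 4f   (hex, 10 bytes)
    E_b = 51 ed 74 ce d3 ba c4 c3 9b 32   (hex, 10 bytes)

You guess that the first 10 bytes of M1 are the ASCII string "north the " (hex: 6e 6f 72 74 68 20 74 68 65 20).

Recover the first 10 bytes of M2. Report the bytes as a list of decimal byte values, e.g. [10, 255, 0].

[54, 168, 28, 240, 181, 232, 11, 12, 90, 93]

First, E_a ⊕ E_b = (M1 ⊕ K) ⊕ (M2 ⊕ K) = M1 ⊕ M2, so the key drops out. Then M2 = (M1 ⊕ M2) ⊕ M1 over the first 10 bytes.
byte 0: (09 xor 51) xor 6e = 58 xor 6e = 36
byte 1: (2a xor ed) xor 6f = c7 xor 6f = a8
byte 2: (1a xor 74) xor 72 = 6e xor 72 = 1c
byte 3: (4a xor ce) xor 74 = 84 xor 74 = f0
byte 4: (0e xor d3) xor 68 = dd xor 68 = b5
byte 5: (72 xor ba) xor 20 = c8 xor 20 = e8
byte 6: (bb xor c4) xor 74 = 7f xor 74 = 0b
byte 7: (a7 xor c3) xor 68 = 64 xor 68 = 0c
byte 8: (a4 xor 9b) xor 65 = 3f xor 65 = 5a
byte 9: (4f xor 32) xor 20 = 7d xor 20 = 5d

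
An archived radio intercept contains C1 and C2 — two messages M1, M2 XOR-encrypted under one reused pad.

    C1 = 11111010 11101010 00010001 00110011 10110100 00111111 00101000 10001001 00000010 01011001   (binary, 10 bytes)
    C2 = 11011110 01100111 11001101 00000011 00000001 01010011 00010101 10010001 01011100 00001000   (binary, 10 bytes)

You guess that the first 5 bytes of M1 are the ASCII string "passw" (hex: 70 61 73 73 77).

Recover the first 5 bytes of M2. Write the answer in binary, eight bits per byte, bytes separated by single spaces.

01010100 11101100 10101111 01000011 11000010

First, C1 ⊕ C2 = (M1 ⊕ K) ⊕ (M2 ⊕ K) = M1 ⊕ M2, so the key drops out. Then M2 = (M1 ⊕ M2) ⊕ M1 over the first 5 bytes.
byte 0: (fa ⊕ de) ⊕ 70 = 24 ⊕ 70 = 54
byte 1: (ea ⊕ 67) ⊕ 61 = 8d ⊕ 61 = ec
byte 2: (11 ⊕ cd) ⊕ 73 = dc ⊕ 73 = af
byte 3: (33 ⊕ 03) ⊕ 73 = 30 ⊕ 73 = 43
byte 4: (b4 ⊕ 01) ⊕ 77 = b5 ⊕ 77 = c2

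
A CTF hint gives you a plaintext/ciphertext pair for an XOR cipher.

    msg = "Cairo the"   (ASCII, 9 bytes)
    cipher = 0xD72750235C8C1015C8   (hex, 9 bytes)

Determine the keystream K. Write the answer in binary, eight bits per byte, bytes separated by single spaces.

10010100 01000110 00111001 01010001 00110011 10101100 01100100 01111101 10101101

Since cipher = msg ⊕ K, XORing both sides with msg gives K = msg ⊕ cipher.
43 ^ d7 = 94
61 ^ 27 = 46
69 ^ 50 = 39
72 ^ 23 = 51
6f ^ 5c = 33
20 ^ 8c = ac
74 ^ 10 = 64
68 ^ 15 = 7d
65 ^ c8 = ad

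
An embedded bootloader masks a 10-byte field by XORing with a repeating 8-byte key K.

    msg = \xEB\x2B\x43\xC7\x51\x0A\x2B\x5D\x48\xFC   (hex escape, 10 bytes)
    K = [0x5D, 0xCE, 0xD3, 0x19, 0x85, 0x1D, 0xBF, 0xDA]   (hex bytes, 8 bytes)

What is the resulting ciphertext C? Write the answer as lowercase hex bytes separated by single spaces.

The 8-byte key repeats, so the effective keystream is 5d ce d3 19 85 1d bf da 5d ce.
byte 0: 235 XOR  93 = 182
byte 1:  43 XOR 206 = 229
byte 2:  67 XOR 211 = 144
byte 3: 199 XOR  25 = 222
byte 4:  81 XOR 133 = 212
byte 5:  10 XOR  29 =  23
byte 6:  43 XOR 191 = 148
byte 7:  93 XOR 218 = 135
byte 8:  72 XOR  93 =  21
byte 9: 252 XOR 206 =  50

b6 e5 90 de d4 17 94 87 15 32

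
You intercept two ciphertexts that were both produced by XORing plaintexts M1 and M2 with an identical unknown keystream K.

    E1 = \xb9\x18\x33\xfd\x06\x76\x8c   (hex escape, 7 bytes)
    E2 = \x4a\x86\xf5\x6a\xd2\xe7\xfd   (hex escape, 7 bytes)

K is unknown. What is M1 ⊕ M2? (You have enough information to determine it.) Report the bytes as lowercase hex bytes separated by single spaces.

f3 9e c6 97 d4 91 71

E1 ⊕ E2 = (M1 ⊕ K) ⊕ (M2 ⊕ K) = M1 ⊕ M2 — the shared key cancels under XOR.
b9 XOR 4a = f3
18 XOR 86 = 9e
33 XOR f5 = c6
fd XOR 6a = 97
06 XOR d2 = d4
76 XOR e7 = 91
8c XOR fd = 71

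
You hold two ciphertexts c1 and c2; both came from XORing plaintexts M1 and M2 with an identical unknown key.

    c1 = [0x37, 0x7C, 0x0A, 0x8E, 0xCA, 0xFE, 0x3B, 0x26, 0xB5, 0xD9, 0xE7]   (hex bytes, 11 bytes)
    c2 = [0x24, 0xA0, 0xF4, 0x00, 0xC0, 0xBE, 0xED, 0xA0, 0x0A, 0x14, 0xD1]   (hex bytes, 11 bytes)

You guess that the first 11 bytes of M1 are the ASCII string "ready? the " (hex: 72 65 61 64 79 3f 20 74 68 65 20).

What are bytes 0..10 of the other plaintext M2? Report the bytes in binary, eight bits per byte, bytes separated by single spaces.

01100001 10111001 10011111 11101010 01110011 01111111 11110110 11110010 11010111 10101000 00010110

First, c1 ⊕ c2 = (M1 ⊕ K) ⊕ (M2 ⊕ K) = M1 ⊕ M2, so the key drops out. Then M2 = (M1 ⊕ M2) ⊕ M1 over the first 11 bytes.
byte 0: (37 XOR 24) XOR 72 = 13 XOR 72 = 61
byte 1: (7c XOR a0) XOR 65 = dc XOR 65 = b9
byte 2: (0a XOR f4) XOR 61 = fe XOR 61 = 9f
byte 3: (8e XOR 00) XOR 64 = 8e XOR 64 = ea
byte 4: (ca XOR c0) XOR 79 = 0a XOR 79 = 73
byte 5: (fe XOR be) XOR 3f = 40 XOR 3f = 7f
byte 6: (3b XOR ed) XOR 20 = d6 XOR 20 = f6
byte 7: (26 XOR a0) XOR 74 = 86 XOR 74 = f2
byte 8: (b5 XOR 0a) XOR 68 = bf XOR 68 = d7
byte 9: (d9 XOR 14) XOR 65 = cd XOR 65 = a8
byte 10: (e7 XOR d1) XOR 20 = 36 XOR 20 = 16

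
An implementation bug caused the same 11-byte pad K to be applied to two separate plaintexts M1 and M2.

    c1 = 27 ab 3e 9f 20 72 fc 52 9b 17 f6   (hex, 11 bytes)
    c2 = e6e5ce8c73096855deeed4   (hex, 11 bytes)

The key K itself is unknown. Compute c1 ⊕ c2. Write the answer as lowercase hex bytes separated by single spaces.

c1 ⊕ c2 = (M1 ⊕ K) ⊕ (M2 ⊕ K) = M1 ⊕ M2 — the shared key cancels under XOR.
00100111 ^ 11100110 = 11000001
10101011 ^ 11100101 = 01001110
00111110 ^ 11001110 = 11110000
10011111 ^ 10001100 = 00010011
00100000 ^ 01110011 = 01010011
01110010 ^ 00001001 = 01111011
11111100 ^ 01101000 = 10010100
01010010 ^ 01010101 = 00000111
10011011 ^ 11011110 = 01000101
00010111 ^ 11101110 = 11111001
11110110 ^ 11010100 = 00100010

c1 4e f0 13 53 7b 94 07 45 f9 22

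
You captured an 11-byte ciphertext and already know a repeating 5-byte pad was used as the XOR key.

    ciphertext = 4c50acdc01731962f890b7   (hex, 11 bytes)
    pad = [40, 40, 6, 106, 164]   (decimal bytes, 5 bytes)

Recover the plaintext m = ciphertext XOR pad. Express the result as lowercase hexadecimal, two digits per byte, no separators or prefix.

6478aab6a55b316492349f

The 5-byte key repeats, so the effective keystream is 28 28 06 6a a4 28 28 06 6a a4 28.
byte 0: 01001100 XOR 00101000 = 01100100
byte 1: 01010000 XOR 00101000 = 01111000
byte 2: 10101100 XOR 00000110 = 10101010
byte 3: 11011100 XOR 01101010 = 10110110
byte 4: 00000001 XOR 10100100 = 10100101
byte 5: 01110011 XOR 00101000 = 01011011
byte 6: 00011001 XOR 00101000 = 00110001
byte 7: 01100010 XOR 00000110 = 01100100
byte 8: 11111000 XOR 01101010 = 10010010
byte 9: 10010000 XOR 10100100 = 00110100
byte 10: 10110111 XOR 00101000 = 10011111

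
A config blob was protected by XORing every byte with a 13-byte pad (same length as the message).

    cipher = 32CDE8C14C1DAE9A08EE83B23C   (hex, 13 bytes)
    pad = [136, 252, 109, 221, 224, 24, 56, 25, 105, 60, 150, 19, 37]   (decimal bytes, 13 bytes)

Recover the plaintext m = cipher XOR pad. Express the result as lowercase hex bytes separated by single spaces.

XOR is its own inverse, so applying the key byte-wise gives the result directly.
byte 0:  50 xor 136 = 186
byte 1: 205 xor 252 =  49
byte 2: 232 xor 109 = 133
byte 3: 193 xor 221 =  28
byte 4:  76 xor 224 = 172
byte 5:  29 xor  24 =   5
byte 6: 174 xor  56 = 150
byte 7: 154 xor  25 = 131
byte 8:   8 xor 105 =  97
byte 9: 238 xor  60 = 210
byte 10: 131 xor 150 =  21
byte 11: 178 xor  19 = 161
byte 12:  60 xor  37 =  25

ba 31 85 1c ac 05 96 83 61 d2 15 a1 19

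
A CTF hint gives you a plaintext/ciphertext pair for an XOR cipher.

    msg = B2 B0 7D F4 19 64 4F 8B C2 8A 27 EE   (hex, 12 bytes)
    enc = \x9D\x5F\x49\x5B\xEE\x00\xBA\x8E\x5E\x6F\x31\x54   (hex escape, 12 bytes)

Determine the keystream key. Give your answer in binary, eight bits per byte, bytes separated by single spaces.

00101111 11101111 00110100 10101111 11110111 01100100 11110101 00000101 10011100 11100101 00010110 10111010

Since enc = msg ⊕ key, XORing both sides with msg gives key = msg ⊕ enc.
byte 0: b2 XOR 9d = 2f
byte 1: b0 XOR 5f = ef
byte 2: 7d XOR 49 = 34
byte 3: f4 XOR 5b = af
byte 4: 19 XOR ee = f7
byte 5: 64 XOR 00 = 64
byte 6: 4f XOR ba = f5
byte 7: 8b XOR 8e = 05
byte 8: c2 XOR 5e = 9c
byte 9: 8a XOR 6f = e5
byte 10: 27 XOR 31 = 16
byte 11: ee XOR 54 = ba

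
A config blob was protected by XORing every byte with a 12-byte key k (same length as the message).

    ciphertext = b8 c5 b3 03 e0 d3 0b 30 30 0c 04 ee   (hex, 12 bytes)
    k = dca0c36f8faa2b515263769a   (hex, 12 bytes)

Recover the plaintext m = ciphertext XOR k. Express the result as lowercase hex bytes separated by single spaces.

10111000 ⊕ 11011100 = 01100100
11000101 ⊕ 10100000 = 01100101
10110011 ⊕ 11000011 = 01110000
00000011 ⊕ 01101111 = 01101100
11100000 ⊕ 10001111 = 01101111
11010011 ⊕ 10101010 = 01111001
00001011 ⊕ 00101011 = 00100000
00110000 ⊕ 01010001 = 01100001
00110000 ⊕ 01010010 = 01100010
00001100 ⊕ 01100011 = 01101111
00000100 ⊕ 01110110 = 01110010
11101110 ⊕ 10011010 = 01110100

64 65 70 6c 6f 79 20 61 62 6f 72 74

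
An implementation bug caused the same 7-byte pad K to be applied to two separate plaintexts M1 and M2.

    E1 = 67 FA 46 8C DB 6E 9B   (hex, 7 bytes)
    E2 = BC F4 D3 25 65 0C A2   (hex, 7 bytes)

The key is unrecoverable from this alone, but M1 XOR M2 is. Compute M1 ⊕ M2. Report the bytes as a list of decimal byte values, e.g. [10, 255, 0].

[219, 14, 149, 169, 190, 98, 57]

E1 ⊕ E2 = (M1 ⊕ K) ⊕ (M2 ⊕ K) = M1 ⊕ M2 — the shared key cancels under XOR.
67 XOR bc = db
fa XOR f4 = 0e
46 XOR d3 = 95
8c XOR 25 = a9
db XOR 65 = be
6e XOR 0c = 62
9b XOR a2 = 39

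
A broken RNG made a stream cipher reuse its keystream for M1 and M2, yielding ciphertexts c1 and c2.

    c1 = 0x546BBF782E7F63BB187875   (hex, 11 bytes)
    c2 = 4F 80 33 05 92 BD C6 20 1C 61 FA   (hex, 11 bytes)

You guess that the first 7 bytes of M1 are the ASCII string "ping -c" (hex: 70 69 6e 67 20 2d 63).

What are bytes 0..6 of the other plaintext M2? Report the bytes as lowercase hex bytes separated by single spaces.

6b 82 e2 1a 9c ef c6

First, c1 ⊕ c2 = (M1 ⊕ K) ⊕ (M2 ⊕ K) = M1 ⊕ M2, so the key drops out. Then M2 = (M1 ⊕ M2) ⊕ M1 over the first 7 bytes.
byte 0: (54 ⊕ 4f) ⊕ 70 = 1b ⊕ 70 = 6b
byte 1: (6b ⊕ 80) ⊕ 69 = eb ⊕ 69 = 82
byte 2: (bf ⊕ 33) ⊕ 6e = 8c ⊕ 6e = e2
byte 3: (78 ⊕ 05) ⊕ 67 = 7d ⊕ 67 = 1a
byte 4: (2e ⊕ 92) ⊕ 20 = bc ⊕ 20 = 9c
byte 5: (7f ⊕ bd) ⊕ 2d = c2 ⊕ 2d = ef
byte 6: (63 ⊕ c6) ⊕ 63 = a5 ⊕ 63 = c6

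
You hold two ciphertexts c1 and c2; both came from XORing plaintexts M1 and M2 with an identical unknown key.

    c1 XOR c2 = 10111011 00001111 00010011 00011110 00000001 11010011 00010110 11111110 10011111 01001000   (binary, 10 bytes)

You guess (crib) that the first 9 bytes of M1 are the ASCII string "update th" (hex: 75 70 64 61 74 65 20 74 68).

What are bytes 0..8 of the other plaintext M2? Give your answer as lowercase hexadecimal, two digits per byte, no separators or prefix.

Since c1 ⊕ c2 = M1 ⊕ M2, XORing with the guessed M1 bytes yields the corresponding M2 bytes: M2 = (c1 ⊕ c2) ⊕ M1.
byte 0: bb xor 75 = ce
byte 1: 0f xor 70 = 7f
byte 2: 13 xor 64 = 77
byte 3: 1e xor 61 = 7f
byte 4: 01 xor 74 = 75
byte 5: d3 xor 65 = b6
byte 6: 16 xor 20 = 36
byte 7: fe xor 74 = 8a
byte 8: 9f xor 68 = f7

ce7f777f75b6368af7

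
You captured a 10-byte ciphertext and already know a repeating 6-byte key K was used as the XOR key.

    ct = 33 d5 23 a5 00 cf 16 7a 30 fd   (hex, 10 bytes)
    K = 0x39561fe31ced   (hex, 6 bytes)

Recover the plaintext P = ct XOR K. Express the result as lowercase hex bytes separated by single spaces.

The 6-byte key repeats, so the effective keystream is 39 56 1f e3 1c ed 39 56 1f e3.
byte 0: 00110011 ⊕ 00111001 = 00001010
byte 1: 11010101 ⊕ 01010110 = 10000011
byte 2: 00100011 ⊕ 00011111 = 00111100
byte 3: 10100101 ⊕ 11100011 = 01000110
byte 4: 00000000 ⊕ 00011100 = 00011100
byte 5: 11001111 ⊕ 11101101 = 00100010
byte 6: 00010110 ⊕ 00111001 = 00101111
byte 7: 01111010 ⊕ 01010110 = 00101100
byte 8: 00110000 ⊕ 00011111 = 00101111
byte 9: 11111101 ⊕ 11100011 = 00011110

0a 83 3c 46 1c 22 2f 2c 2f 1e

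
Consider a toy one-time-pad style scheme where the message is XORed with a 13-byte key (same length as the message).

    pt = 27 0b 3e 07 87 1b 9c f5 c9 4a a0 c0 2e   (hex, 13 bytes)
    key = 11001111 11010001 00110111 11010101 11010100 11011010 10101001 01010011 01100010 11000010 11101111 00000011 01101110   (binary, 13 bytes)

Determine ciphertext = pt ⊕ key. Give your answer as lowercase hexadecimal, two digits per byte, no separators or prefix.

e8da09d253c135a6ab884fc340

27 ⊕ cf = e8
0b ⊕ d1 = da
3e ⊕ 37 = 09
07 ⊕ d5 = d2
87 ⊕ d4 = 53
1b ⊕ da = c1
9c ⊕ a9 = 35
f5 ⊕ 53 = a6
c9 ⊕ 62 = ab
4a ⊕ c2 = 88
a0 ⊕ ef = 4f
c0 ⊕ 03 = c3
2e ⊕ 6e = 40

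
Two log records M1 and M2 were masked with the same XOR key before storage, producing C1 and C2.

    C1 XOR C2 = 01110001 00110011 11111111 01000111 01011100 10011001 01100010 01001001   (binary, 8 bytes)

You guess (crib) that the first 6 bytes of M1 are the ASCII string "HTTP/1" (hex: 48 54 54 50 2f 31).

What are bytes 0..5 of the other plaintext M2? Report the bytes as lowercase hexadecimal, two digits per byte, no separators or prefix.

Since C1 ⊕ C2 = M1 ⊕ M2, XORing with the guessed M1 bytes yields the corresponding M2 bytes: M2 = (C1 ⊕ C2) ⊕ M1.
byte 0: 01110001 ^ 01001000 = 00111001
byte 1: 00110011 ^ 01010100 = 01100111
byte 2: 11111111 ^ 01010100 = 10101011
byte 3: 01000111 ^ 01010000 = 00010111
byte 4: 01011100 ^ 00101111 = 01110011
byte 5: 10011001 ^ 00110001 = 10101000

3967ab1773a8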